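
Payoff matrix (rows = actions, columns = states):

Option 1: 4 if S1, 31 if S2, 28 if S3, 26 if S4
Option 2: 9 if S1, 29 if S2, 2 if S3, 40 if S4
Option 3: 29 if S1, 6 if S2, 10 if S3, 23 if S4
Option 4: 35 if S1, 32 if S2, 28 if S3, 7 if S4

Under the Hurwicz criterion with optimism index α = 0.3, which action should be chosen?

Option 4

Option 1: 0.3·31 + 0.7·4 = 12.1
Option 2: 0.3·40 + 0.7·2 = 13.4
Option 3: 0.3·29 + 0.7·6 = 12.9
Option 4: 0.3·35 + 0.7·7 = 15.4
Highest Hurwicz score = 15.4 → Option 4.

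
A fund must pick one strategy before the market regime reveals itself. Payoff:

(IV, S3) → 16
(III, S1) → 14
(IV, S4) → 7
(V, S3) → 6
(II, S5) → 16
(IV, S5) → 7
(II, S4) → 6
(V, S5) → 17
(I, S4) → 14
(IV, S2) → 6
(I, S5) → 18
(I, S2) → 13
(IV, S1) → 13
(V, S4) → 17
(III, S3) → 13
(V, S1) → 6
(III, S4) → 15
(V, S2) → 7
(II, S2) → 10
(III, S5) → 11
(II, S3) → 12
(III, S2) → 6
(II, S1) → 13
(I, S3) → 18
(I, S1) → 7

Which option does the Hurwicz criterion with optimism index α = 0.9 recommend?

I

I: 0.9·18 + 0.1·7 = 16.9
II: 0.9·16 + 0.1·6 = 15
III: 0.9·15 + 0.1·6 = 14.1
IV: 0.9·16 + 0.1·6 = 15
V: 0.9·17 + 0.1·6 = 15.9
Highest Hurwicz score = 16.9 → I.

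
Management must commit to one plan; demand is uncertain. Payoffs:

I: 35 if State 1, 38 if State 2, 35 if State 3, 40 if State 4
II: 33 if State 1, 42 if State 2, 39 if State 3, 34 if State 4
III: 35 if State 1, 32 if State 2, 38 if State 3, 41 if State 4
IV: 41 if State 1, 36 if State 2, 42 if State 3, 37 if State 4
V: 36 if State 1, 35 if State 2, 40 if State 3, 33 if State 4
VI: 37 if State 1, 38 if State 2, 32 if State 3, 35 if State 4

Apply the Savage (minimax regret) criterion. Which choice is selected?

IV

Column bests: State 1=41, State 2=42, State 3=42, State 4=41.
I regrets: 6, 4, 7, 1 → max 7
II regrets: 8, 0, 3, 7 → max 8
III regrets: 6, 10, 4, 0 → max 10
IV regrets: 0, 6, 0, 4 → max 6
V regrets: 5, 7, 2, 8 → max 8
VI regrets: 4, 4, 10, 6 → max 10
Smallest max regret = 6 → IV.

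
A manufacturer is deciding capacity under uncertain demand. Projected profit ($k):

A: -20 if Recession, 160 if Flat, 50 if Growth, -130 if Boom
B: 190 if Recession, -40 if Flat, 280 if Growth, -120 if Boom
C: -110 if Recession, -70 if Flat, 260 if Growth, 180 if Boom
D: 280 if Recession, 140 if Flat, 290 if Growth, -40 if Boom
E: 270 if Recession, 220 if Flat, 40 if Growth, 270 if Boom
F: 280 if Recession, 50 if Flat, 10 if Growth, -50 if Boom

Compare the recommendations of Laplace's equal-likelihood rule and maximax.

Row averages: A=15, B=77.5, C=65, D=167.5, E=200, F=72.5
Highest average = 200 → E.
Row maxima: A=160, B=280, C=260, D=290, E=270, F=280
Best best-case = 290 → D.

laplace → E; maximax → D (disagree)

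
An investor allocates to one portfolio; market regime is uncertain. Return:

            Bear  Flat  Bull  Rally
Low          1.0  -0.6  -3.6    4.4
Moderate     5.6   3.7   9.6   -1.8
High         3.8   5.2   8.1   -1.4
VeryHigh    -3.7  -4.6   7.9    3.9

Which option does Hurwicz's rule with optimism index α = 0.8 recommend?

Moderate

Low: 0.8·4.4 + 0.2·(-3.6) = 2.8
Moderate: 0.8·9.6 + 0.2·(-1.8) = 7.32
High: 0.8·8.1 + 0.2·(-1.4) = 6.2
VeryHigh: 0.8·7.9 + 0.2·(-4.6) = 5.4
Highest Hurwicz score = 7.32 → Moderate.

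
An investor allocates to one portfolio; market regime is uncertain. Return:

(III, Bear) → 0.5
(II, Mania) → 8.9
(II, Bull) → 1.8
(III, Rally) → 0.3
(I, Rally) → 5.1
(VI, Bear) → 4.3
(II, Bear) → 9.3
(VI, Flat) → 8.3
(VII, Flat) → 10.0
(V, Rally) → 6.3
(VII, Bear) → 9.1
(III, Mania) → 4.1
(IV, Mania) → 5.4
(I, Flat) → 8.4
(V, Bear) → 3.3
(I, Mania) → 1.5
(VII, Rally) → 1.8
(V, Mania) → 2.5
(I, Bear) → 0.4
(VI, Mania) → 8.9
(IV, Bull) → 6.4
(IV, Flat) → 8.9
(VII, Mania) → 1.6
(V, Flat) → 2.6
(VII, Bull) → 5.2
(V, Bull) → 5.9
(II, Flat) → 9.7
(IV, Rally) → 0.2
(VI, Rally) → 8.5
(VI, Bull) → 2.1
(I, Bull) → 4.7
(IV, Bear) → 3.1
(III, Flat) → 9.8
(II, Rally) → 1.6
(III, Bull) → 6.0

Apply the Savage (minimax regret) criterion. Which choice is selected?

VI

Column bests: Bear=9.3, Flat=10.0, Bull=6.4, Rally=8.5, Mania=8.9.
I regrets: 8.9, 1.6, 1.7, 3.4, 7.4 → max 8.9
II regrets: 0.0, 0.3, 4.6, 6.9, 0.0 → max 6.9
III regrets: 8.8, 0.2, 0.4, 8.2, 4.8 → max 8.8
IV regrets: 6.2, 1.1, 0.0, 8.3, 3.5 → max 8.3
V regrets: 6.0, 7.4, 0.5, 2.2, 6.4 → max 7.4
VI regrets: 5.0, 1.7, 4.3, 0.0, 0.0 → max 5.0
VII regrets: 0.2, 0.0, 1.2, 6.7, 7.3 → max 7.3
Smallest max regret = 5.0 → VI.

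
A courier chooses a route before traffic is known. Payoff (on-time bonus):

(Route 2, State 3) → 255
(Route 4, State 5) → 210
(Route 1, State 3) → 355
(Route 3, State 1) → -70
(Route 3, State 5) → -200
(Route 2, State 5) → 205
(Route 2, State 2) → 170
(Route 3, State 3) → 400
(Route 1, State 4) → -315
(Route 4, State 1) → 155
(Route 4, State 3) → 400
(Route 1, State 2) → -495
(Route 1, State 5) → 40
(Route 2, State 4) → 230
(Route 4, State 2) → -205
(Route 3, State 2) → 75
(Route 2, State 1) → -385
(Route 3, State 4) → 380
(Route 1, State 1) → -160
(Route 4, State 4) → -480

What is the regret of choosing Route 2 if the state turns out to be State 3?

145

Best payoff under State 3 is 400.
Regret = 400 − 255 = 145.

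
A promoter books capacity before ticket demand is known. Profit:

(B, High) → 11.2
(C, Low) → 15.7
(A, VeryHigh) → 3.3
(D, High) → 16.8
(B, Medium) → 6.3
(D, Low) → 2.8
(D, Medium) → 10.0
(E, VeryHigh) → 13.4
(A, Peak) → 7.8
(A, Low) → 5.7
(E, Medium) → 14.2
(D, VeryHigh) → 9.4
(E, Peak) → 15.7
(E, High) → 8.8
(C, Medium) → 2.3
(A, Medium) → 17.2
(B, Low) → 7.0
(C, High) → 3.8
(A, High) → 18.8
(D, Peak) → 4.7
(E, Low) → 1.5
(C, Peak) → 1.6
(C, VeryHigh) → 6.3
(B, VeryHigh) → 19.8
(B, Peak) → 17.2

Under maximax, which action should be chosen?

B

Row maxima: A=18.8, B=19.8, C=15.7, D=16.8, E=15.7
Best best-case = 19.8 → B.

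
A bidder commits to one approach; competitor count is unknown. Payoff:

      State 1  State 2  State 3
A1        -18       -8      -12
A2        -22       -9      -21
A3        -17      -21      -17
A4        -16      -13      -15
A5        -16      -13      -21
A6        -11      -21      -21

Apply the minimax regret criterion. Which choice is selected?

A4

Column bests: State 1=-11, State 2=-8, State 3=-12.
A1 regrets: 7, 0, 0 → max 7
A2 regrets: 11, 1, 9 → max 11
A3 regrets: 6, 13, 5 → max 13
A4 regrets: 5, 5, 3 → max 5
A5 regrets: 5, 5, 9 → max 9
A6 regrets: 0, 13, 9 → max 13
Smallest max regret = 5 → A4.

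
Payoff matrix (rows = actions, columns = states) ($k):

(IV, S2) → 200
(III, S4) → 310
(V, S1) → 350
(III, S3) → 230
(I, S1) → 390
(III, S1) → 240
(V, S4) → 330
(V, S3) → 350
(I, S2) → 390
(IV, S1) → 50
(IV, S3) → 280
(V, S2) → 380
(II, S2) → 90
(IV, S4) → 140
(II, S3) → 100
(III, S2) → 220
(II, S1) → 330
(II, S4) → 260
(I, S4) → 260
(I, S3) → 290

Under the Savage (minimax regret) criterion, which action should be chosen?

V

Column bests: S1=390, S2=390, S3=350, S4=330.
I regrets: 0, 0, 60, 70 → max 70
II regrets: 60, 300, 250, 70 → max 300
III regrets: 150, 170, 120, 20 → max 170
IV regrets: 340, 190, 70, 190 → max 340
V regrets: 40, 10, 0, 0 → max 40
Smallest max regret = 40 → V.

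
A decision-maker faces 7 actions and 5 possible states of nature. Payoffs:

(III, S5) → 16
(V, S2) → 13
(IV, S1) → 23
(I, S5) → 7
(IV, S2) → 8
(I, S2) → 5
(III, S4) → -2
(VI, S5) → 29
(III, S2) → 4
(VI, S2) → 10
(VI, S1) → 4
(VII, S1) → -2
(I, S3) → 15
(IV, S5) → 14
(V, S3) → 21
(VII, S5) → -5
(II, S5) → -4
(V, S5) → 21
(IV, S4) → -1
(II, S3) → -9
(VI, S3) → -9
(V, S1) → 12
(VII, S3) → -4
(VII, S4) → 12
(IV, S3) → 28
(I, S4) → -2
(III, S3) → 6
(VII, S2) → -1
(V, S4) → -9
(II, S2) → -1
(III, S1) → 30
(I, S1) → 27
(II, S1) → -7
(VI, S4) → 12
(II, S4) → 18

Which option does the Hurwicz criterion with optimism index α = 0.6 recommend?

III

I: 0.6·27 + 0.4·(-2) = 15.4
II: 0.6·18 + 0.4·(-9) = 7.2
III: 0.6·30 + 0.4·(-2) = 17.2
IV: 0.6·28 + 0.4·(-1) = 16.4
V: 0.6·21 + 0.4·(-9) = 9
VI: 0.6·29 + 0.4·(-9) = 13.8
VII: 0.6·12 + 0.4·(-5) = 5.2
Highest Hurwicz score = 17.2 → III.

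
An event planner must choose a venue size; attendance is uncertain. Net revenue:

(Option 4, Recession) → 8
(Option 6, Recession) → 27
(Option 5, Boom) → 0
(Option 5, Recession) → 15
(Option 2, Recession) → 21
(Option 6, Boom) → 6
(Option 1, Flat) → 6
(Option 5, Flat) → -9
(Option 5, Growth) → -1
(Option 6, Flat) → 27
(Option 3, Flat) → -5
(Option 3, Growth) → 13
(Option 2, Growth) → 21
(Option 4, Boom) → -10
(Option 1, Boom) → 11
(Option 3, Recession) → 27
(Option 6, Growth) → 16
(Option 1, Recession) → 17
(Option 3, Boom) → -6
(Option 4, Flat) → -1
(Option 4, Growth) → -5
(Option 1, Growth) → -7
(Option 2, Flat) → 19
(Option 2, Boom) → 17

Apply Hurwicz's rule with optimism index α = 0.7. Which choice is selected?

Option 1: 0.7·17 + 0.3·(-7) = 9.8
Option 2: 0.7·21 + 0.3·17 = 19.8
Option 3: 0.7·27 + 0.3·(-6) = 17.1
Option 4: 0.7·8 + 0.3·(-10) = 2.6
Option 5: 0.7·15 + 0.3·(-9) = 7.8
Option 6: 0.7·27 + 0.3·6 = 20.7
Highest Hurwicz score = 20.7 → Option 6.

Option 6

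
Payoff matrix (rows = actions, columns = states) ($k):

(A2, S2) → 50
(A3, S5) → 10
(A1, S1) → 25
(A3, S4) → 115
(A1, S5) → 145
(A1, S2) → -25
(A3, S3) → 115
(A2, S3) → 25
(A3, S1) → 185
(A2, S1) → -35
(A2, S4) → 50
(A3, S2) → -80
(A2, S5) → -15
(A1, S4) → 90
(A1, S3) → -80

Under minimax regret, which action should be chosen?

A3

Column bests: S1=185, S2=50, S3=115, S4=115, S5=145.
A1 regrets: 160, 75, 195, 25, 0 → max 195
A2 regrets: 220, 0, 90, 65, 160 → max 220
A3 regrets: 0, 130, 0, 0, 135 → max 135
Smallest max regret = 135 → A3.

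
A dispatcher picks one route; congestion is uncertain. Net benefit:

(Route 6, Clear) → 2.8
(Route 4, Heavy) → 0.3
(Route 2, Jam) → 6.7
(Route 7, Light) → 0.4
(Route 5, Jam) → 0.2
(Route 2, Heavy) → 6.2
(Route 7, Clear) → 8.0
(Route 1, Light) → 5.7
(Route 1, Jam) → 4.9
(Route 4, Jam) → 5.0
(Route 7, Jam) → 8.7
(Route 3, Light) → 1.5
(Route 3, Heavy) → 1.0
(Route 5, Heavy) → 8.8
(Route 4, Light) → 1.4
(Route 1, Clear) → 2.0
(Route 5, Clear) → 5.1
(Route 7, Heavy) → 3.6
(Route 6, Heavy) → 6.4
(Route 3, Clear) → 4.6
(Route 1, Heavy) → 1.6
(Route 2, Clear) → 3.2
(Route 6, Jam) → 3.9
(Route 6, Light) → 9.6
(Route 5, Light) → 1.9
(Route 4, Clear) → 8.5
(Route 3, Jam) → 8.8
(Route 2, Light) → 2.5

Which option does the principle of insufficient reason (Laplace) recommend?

Route 6

Row averages: Route 1=3.55, Route 2=4.65, Route 3=3.975, Route 4=3.8, Route 5=4, Route 6=5.675, Route 7=5.175
Highest average = 5.675 → Route 6.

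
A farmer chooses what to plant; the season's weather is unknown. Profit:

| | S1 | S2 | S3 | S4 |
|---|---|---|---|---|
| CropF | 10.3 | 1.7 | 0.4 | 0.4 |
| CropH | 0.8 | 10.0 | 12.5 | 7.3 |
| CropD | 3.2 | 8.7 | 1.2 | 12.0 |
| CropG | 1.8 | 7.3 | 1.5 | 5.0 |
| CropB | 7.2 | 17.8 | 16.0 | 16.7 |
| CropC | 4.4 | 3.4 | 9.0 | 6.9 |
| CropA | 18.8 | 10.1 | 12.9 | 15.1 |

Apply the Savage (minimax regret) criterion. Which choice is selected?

CropA

Column bests: S1=18.8, S2=17.8, S3=16.0, S4=16.7.
CropF regrets: 8.5, 16.1, 15.6, 16.3 → max 16.3
CropH regrets: 18.0, 7.8, 3.5, 9.4 → max 18.0
CropD regrets: 15.6, 9.1, 14.8, 4.7 → max 15.6
CropG regrets: 17.0, 10.5, 14.5, 11.7 → max 17.0
CropB regrets: 11.6, 0.0, 0.0, 0.0 → max 11.6
CropC regrets: 14.4, 14.4, 7.0, 9.8 → max 14.4
CropA regrets: 0.0, 7.7, 3.1, 1.6 → max 7.7
Smallest max regret = 7.7 → CropA.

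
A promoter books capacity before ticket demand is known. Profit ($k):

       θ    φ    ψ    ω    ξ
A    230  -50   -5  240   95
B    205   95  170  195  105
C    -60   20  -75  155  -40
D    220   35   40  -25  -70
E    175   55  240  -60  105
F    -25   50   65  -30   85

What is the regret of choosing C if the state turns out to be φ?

75

Best payoff under φ is 95.
Regret = 95 − 20 = 75.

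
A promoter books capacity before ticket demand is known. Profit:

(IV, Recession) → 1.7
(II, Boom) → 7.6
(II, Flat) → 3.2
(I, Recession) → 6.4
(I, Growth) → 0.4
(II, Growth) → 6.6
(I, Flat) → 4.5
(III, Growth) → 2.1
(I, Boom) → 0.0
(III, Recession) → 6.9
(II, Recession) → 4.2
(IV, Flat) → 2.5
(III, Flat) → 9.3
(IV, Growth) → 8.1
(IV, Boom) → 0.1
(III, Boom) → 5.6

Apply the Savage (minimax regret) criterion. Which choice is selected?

Column bests: Recession=6.9, Flat=9.3, Growth=8.1, Boom=7.6.
I regrets: 0.5, 4.8, 7.7, 7.6 → max 7.7
II regrets: 2.7, 6.1, 1.5, 0.0 → max 6.1
III regrets: 0.0, 0.0, 6.0, 2.0 → max 6.0
IV regrets: 5.2, 6.8, 0.0, 7.5 → max 7.5
Smallest max regret = 6.0 → III.

III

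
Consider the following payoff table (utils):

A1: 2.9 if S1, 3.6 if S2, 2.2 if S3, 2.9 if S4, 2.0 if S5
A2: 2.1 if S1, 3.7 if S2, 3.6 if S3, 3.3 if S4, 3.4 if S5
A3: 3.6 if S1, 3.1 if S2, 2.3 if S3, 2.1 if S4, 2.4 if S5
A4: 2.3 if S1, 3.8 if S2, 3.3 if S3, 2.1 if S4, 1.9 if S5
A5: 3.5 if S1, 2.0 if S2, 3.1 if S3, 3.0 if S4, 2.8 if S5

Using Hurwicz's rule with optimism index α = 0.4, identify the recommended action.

A1: 0.4·3.6 + 0.6·2.0 = 2.64
A2: 0.4·3.7 + 0.6·2.1 = 2.74
A3: 0.4·3.6 + 0.6·2.1 = 2.7
A4: 0.4·3.8 + 0.6·1.9 = 2.66
A5: 0.4·3.5 + 0.6·2.0 = 2.6
Highest Hurwicz score = 2.74 → A2.

A2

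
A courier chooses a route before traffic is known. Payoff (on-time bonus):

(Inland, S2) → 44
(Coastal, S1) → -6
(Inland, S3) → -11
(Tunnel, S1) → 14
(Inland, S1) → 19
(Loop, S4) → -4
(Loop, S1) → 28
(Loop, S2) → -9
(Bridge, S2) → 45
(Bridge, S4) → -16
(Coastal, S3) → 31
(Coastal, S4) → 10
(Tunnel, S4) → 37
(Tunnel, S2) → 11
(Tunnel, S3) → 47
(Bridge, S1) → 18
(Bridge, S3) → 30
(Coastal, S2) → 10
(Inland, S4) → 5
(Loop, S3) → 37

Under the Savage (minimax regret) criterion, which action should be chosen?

Tunnel

Column bests: S1=28, S2=45, S3=47, S4=37.
Inland regrets: 9, 1, 58, 32 → max 58
Coastal regrets: 34, 35, 16, 27 → max 35
Tunnel regrets: 14, 34, 0, 0 → max 34
Bridge regrets: 10, 0, 17, 53 → max 53
Loop regrets: 0, 54, 10, 41 → max 54
Smallest max regret = 34 → Tunnel.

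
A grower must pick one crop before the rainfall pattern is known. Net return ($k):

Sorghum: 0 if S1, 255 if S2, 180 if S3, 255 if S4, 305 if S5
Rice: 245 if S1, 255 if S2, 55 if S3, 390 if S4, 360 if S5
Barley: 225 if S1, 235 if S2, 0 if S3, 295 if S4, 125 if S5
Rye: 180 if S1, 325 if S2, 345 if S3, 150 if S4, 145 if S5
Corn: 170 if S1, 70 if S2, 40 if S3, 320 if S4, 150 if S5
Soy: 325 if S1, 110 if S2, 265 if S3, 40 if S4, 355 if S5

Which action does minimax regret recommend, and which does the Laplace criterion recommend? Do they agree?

Column bests: S1=325, S2=325, S3=345, S4=390, S5=360.
Sorghum regrets: 325, 70, 165, 135, 55 → max 325
Rice regrets: 80, 70, 290, 0, 0 → max 290
Barley regrets: 100, 90, 345, 95, 235 → max 345
Rye regrets: 145, 0, 0, 240, 215 → max 240
Corn regrets: 155, 255, 305, 70, 210 → max 305
Soy regrets: 0, 215, 80, 350, 5 → max 350
Smallest max regret = 240 → Rye.
Row averages: Sorghum=199, Rice=261, Barley=176, Rye=229, Corn=150, Soy=219
Highest average = 261 → Rice.

minimax regret → Rye; laplace → Rice (disagree)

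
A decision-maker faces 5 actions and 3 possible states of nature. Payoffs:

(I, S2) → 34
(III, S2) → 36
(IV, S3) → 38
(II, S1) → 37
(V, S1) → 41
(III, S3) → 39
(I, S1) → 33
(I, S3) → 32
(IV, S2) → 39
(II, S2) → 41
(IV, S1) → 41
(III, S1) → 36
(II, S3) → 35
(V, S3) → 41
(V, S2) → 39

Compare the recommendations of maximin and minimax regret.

Row minima: I=32, II=35, III=36, IV=38, V=39
Best worst-case = 39 → V.
Column bests: S1=41, S2=41, S3=41.
I regrets: 8, 7, 9 → max 9
II regrets: 4, 0, 6 → max 6
III regrets: 5, 5, 2 → max 5
IV regrets: 0, 2, 3 → max 3
V regrets: 0, 2, 0 → max 2
Smallest max regret = 2 → V.

maximin → V; minimax regret → V (agree)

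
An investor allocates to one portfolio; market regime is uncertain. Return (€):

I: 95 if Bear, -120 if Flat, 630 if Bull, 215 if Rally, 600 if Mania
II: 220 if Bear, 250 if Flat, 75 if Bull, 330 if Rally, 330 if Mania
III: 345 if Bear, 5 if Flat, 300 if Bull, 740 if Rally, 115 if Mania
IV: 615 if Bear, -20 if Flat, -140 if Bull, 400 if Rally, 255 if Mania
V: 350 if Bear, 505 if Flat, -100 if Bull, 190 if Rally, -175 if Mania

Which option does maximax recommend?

Row maxima: I=630, II=330, III=740, IV=615, V=505
Best best-case = 740 → III.

III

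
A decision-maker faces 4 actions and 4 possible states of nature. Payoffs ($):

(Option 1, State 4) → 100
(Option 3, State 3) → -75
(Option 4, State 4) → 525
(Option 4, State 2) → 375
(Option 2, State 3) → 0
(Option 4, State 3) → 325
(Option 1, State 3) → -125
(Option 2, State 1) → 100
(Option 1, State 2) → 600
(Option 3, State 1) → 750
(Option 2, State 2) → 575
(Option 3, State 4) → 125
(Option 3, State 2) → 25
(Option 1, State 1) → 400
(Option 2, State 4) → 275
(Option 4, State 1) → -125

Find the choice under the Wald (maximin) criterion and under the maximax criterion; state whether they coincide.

Row minima: Option 1=-125, Option 2=0, Option 3=-75, Option 4=-125
Best worst-case = 0 → Option 2.
Row maxima: Option 1=600, Option 2=575, Option 3=750, Option 4=525
Best best-case = 750 → Option 3.

maximin → Option 2; maximax → Option 3 (disagree)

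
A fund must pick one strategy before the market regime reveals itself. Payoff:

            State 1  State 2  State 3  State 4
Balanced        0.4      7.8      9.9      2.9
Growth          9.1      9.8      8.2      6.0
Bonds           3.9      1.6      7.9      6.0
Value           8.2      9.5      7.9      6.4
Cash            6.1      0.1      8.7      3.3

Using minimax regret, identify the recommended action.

Growth

Column bests: State 1=9.1, State 2=9.8, State 3=9.9, State 4=6.4.
Balanced regrets: 8.7, 2.0, 0.0, 3.5 → max 8.7
Growth regrets: 0.0, 0.0, 1.7, 0.4 → max 1.7
Bonds regrets: 5.2, 8.2, 2.0, 0.4 → max 8.2
Value regrets: 0.9, 0.3, 2.0, 0.0 → max 2.0
Cash regrets: 3.0, 9.7, 1.2, 3.1 → max 9.7
Smallest max regret = 1.7 → Growth.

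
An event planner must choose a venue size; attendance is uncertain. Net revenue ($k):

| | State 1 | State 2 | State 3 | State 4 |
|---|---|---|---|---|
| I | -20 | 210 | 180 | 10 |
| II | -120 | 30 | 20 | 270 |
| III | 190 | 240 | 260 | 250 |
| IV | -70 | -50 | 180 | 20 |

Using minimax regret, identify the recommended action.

Column bests: State 1=190, State 2=240, State 3=260, State 4=270.
I regrets: 210, 30, 80, 260 → max 260
II regrets: 310, 210, 240, 0 → max 310
III regrets: 0, 0, 0, 20 → max 20
IV regrets: 260, 290, 80, 250 → max 290
Smallest max regret = 20 → III.

III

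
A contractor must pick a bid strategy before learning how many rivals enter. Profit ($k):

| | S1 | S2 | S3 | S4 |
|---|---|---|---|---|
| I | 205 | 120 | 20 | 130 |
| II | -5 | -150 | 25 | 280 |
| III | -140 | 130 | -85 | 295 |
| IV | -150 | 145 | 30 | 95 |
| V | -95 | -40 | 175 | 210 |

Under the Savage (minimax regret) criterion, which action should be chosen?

I

Column bests: S1=205, S2=145, S3=175, S4=295.
I regrets: 0, 25, 155, 165 → max 165
II regrets: 210, 295, 150, 15 → max 295
III regrets: 345, 15, 260, 0 → max 345
IV regrets: 355, 0, 145, 200 → max 355
V regrets: 300, 185, 0, 85 → max 300
Smallest max regret = 165 → I.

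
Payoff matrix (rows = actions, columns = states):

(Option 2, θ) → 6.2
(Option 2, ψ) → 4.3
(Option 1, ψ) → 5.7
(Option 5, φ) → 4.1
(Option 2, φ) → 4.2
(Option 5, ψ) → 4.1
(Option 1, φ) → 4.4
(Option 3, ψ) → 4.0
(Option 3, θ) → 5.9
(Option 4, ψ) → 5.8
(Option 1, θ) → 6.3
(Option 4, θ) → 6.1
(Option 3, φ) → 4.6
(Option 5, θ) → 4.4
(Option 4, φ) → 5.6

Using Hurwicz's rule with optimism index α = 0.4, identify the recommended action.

Option 1: 0.4·6.3 + 0.6·4.4 = 5.16
Option 2: 0.4·6.2 + 0.6·4.2 = 5
Option 3: 0.4·5.9 + 0.6·4.0 = 4.76
Option 4: 0.4·6.1 + 0.6·5.6 = 5.8
Option 5: 0.4·4.4 + 0.6·4.1 = 4.22
Highest Hurwicz score = 5.8 → Option 4.

Option 4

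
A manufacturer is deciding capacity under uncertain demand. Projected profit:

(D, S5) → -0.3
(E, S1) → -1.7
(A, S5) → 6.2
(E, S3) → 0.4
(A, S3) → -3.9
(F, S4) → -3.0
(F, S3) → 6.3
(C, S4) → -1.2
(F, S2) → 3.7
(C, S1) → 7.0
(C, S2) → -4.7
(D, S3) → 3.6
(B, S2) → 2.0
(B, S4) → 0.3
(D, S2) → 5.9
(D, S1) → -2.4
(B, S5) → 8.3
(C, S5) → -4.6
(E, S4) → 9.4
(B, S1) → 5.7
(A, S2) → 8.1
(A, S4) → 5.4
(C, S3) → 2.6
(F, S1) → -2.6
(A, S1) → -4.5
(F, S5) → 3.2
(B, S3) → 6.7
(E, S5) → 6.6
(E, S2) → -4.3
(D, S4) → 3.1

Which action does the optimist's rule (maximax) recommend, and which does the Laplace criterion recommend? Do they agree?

maximax → E; laplace → B (disagree)

Row maxima: A=8.1, B=8.3, C=7.0, D=5.9, E=9.4, F=6.3
Best best-case = 9.4 → E.
Row averages: A=2.26, B=4.6, C=-0.18, D=1.98, E=2.08, F=1.52
Highest average = 4.6 → B.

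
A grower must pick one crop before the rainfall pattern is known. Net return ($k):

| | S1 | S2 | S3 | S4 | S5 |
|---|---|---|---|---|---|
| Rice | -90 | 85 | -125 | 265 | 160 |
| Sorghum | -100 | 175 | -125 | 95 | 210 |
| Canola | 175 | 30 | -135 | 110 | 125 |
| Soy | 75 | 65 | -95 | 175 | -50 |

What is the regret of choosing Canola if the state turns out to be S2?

145

Best payoff under S2 is 175.
Regret = 175 − 30 = 145.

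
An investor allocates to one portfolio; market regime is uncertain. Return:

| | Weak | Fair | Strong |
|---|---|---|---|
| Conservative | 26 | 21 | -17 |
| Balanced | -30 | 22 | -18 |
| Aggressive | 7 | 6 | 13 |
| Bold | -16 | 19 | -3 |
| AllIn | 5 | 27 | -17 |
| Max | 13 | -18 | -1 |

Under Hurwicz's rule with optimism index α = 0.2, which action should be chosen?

Conservative: 0.2·26 + 0.8·(-17) = -8.4
Balanced: 0.2·22 + 0.8·(-30) = -19.6
Aggressive: 0.2·13 + 0.8·6 = 7.4
Bold: 0.2·19 + 0.8·(-16) = -9
AllIn: 0.2·27 + 0.8·(-17) = -8.2
Max: 0.2·13 + 0.8·(-18) = -11.8
Highest Hurwicz score = 7.4 → Aggressive.

Aggressive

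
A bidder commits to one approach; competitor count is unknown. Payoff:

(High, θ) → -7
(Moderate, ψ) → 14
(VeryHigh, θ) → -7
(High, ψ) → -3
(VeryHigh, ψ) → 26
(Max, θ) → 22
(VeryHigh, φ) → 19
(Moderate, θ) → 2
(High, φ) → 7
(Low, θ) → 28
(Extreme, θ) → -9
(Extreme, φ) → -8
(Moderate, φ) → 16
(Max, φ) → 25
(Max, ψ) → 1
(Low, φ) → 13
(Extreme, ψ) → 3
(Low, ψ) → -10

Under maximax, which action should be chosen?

Row maxima: Low=28, Moderate=16, High=7, VeryHigh=26, Extreme=3, Max=25
Best best-case = 28 → Low.

Low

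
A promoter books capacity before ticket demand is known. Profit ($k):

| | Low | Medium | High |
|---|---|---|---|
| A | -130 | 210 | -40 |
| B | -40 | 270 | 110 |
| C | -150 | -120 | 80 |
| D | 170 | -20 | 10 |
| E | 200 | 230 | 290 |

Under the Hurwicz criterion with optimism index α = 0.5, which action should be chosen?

A: 0.5·210 + 0.5·(-130) = 40
B: 0.5·270 + 0.5·(-40) = 115
C: 0.5·80 + 0.5·(-150) = -35
D: 0.5·170 + 0.5·(-20) = 75
E: 0.5·290 + 0.5·200 = 245
Highest Hurwicz score = 245 → E.

E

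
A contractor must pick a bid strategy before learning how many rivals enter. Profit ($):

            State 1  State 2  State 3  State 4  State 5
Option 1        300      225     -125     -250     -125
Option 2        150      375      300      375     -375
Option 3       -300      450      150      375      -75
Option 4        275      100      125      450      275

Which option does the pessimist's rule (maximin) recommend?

Option 4

Row minima: Option 1=-250, Option 2=-375, Option 3=-300, Option 4=100
Best worst-case = 100 → Option 4.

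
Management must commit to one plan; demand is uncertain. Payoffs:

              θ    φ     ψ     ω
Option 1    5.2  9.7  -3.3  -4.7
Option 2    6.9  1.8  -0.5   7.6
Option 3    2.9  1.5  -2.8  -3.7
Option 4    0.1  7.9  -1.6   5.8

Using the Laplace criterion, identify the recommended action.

Option 2

Row averages: Option 1=1.725, Option 2=3.95, Option 3=-0.525, Option 4=3.05
Highest average = 3.95 → Option 2.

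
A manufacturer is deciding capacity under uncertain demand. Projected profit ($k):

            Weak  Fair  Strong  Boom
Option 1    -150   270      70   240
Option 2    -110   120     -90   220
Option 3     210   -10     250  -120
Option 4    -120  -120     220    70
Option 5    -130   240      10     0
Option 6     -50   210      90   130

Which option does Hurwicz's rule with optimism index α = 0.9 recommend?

Option 1

Option 1: 0.9·270 + 0.1·(-150) = 228
Option 2: 0.9·220 + 0.1·(-110) = 187
Option 3: 0.9·250 + 0.1·(-120) = 213
Option 4: 0.9·220 + 0.1·(-120) = 186
Option 5: 0.9·240 + 0.1·(-130) = 203
Option 6: 0.9·210 + 0.1·(-50) = 184
Highest Hurwicz score = 228 → Option 1.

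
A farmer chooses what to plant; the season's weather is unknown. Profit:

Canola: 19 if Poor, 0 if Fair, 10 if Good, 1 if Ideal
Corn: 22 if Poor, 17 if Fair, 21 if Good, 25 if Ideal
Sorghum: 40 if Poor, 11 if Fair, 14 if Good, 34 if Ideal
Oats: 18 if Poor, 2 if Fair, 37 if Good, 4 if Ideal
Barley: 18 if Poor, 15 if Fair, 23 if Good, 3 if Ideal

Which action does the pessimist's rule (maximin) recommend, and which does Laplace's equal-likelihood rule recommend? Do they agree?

Row minima: Canola=0, Corn=17, Sorghum=11, Oats=2, Barley=3
Best worst-case = 17 → Corn.
Row averages: Canola=7.5, Corn=21.25, Sorghum=24.75, Oats=15.25, Barley=14.75
Highest average = 24.75 → Sorghum.

maximin → Corn; laplace → Sorghum (disagree)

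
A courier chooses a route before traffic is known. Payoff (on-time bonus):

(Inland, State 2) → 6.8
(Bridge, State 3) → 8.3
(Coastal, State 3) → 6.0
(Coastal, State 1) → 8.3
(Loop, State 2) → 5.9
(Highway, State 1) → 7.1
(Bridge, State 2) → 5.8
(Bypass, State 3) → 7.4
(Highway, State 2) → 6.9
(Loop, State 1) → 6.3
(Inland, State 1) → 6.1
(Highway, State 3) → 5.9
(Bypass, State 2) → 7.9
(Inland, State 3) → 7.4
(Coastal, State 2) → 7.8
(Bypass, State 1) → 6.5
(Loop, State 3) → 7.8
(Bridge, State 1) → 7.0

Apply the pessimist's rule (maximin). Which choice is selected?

Bypass

Row minima: Bypass=6.5, Bridge=5.8, Inland=6.1, Highway=5.9, Coastal=6.0, Loop=5.9
Best worst-case = 6.5 → Bypass.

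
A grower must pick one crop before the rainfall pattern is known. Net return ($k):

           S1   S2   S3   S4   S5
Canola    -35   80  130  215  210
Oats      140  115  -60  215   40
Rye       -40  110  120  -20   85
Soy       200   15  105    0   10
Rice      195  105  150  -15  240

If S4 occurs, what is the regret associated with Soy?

Best payoff under S4 is 215.
Regret = 215 − 0 = 215.

215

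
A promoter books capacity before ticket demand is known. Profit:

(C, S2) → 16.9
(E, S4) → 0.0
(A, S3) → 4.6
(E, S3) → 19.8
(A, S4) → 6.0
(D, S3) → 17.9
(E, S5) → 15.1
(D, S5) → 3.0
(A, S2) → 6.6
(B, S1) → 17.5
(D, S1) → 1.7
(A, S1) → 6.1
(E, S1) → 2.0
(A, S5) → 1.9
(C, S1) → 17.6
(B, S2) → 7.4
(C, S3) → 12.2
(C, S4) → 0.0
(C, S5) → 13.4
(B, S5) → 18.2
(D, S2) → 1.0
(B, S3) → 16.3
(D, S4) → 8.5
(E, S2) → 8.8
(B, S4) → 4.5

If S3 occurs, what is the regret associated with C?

7.6

Best payoff under S3 is 19.8.
Regret = 19.8 − 12.2 = 7.6.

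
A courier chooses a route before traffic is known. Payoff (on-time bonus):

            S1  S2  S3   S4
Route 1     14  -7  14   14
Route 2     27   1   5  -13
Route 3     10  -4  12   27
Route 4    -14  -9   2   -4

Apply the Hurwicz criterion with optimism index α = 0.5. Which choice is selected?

Route 3

Route 1: 0.5·14 + 0.5·(-7) = 3.5
Route 2: 0.5·27 + 0.5·(-13) = 7
Route 3: 0.5·27 + 0.5·(-4) = 11.5
Route 4: 0.5·2 + 0.5·(-14) = -6
Highest Hurwicz score = 11.5 → Route 3.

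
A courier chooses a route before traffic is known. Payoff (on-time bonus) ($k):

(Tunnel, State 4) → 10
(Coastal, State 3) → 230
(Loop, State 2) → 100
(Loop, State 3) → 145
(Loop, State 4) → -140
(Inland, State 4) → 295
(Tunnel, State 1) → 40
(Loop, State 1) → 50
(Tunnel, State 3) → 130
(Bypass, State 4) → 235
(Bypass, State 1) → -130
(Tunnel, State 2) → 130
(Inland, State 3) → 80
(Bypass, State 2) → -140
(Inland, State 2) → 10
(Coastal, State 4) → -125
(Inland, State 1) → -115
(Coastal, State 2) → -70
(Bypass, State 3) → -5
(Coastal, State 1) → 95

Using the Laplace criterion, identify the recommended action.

Tunnel

Row averages: Inland=67.5, Bypass=-10, Coastal=32.5, Loop=38.75, Tunnel=77.5
Highest average = 77.5 → Tunnel.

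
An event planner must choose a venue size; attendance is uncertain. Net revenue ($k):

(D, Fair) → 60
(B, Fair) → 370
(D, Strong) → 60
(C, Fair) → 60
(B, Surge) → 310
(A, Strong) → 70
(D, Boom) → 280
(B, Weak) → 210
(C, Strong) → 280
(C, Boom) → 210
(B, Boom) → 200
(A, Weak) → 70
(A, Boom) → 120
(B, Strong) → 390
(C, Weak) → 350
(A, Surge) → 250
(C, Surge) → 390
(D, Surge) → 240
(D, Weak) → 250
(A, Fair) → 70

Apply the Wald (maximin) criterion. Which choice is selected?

Row minima: A=70, B=200, C=60, D=60
Best worst-case = 200 → B.

B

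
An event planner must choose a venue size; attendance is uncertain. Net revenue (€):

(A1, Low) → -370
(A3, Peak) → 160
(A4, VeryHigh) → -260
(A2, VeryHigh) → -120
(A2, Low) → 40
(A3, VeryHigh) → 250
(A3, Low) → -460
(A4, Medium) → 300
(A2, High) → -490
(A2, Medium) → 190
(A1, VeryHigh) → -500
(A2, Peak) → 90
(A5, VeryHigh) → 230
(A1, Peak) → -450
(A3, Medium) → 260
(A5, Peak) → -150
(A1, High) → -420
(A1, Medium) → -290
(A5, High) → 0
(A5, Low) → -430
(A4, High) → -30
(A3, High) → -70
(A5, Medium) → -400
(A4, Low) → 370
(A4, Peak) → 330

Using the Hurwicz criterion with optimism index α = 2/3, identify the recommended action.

A4

A1: 2/3·(-290) + 1/3·(-500) = -360
A2: 2/3·190 + 1/3·(-490) = -110/3
A3: 2/3·260 + 1/3·(-460) = 20
A4: 2/3·370 + 1/3·(-260) = 160
A5: 2/3·230 + 1/3·(-430) = 10
Highest Hurwicz score = 160 → A4.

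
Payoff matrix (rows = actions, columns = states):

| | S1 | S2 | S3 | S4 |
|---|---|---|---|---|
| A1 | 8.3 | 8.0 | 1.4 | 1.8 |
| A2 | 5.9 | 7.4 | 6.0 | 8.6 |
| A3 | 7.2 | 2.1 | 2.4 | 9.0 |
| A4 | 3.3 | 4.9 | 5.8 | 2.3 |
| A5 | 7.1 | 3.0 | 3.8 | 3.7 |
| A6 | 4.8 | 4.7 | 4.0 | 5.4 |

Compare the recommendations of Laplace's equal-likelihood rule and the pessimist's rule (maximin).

Row averages: A1=4.875, A2=6.975, A3=5.175, A4=4.075, A5=4.4, A6=4.725
Highest average = 6.975 → A2.
Row minima: A1=1.4, A2=5.9, A3=2.1, A4=2.3, A5=3.0, A6=4.0
Best worst-case = 5.9 → A2.

laplace → A2; maximin → A2 (agree)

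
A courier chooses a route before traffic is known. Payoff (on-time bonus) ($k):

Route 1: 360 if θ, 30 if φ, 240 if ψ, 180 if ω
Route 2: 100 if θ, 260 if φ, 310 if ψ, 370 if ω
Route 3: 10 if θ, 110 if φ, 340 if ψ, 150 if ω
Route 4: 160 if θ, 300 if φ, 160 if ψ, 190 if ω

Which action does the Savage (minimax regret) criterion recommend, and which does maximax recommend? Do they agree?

Column bests: θ=360, φ=300, ψ=340, ω=370.
Route 1 regrets: 0, 270, 100, 190 → max 270
Route 2 regrets: 260, 40, 30, 0 → max 260
Route 3 regrets: 350, 190, 0, 220 → max 350
Route 4 regrets: 200, 0, 180, 180 → max 200
Smallest max regret = 200 → Route 4.
Row maxima: Route 1=360, Route 2=370, Route 3=340, Route 4=300
Best best-case = 370 → Route 2.

minimax regret → Route 4; maximax → Route 2 (disagree)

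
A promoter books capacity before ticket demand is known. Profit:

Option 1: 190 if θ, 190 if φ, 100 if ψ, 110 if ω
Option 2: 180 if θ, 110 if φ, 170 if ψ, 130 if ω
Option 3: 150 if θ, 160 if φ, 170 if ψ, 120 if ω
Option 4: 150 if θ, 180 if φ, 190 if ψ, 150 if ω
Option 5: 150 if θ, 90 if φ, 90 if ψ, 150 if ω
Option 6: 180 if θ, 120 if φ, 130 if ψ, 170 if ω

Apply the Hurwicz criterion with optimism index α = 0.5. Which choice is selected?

Option 4

Option 1: 0.5·190 + 0.5·100 = 145
Option 2: 0.5·180 + 0.5·110 = 145
Option 3: 0.5·170 + 0.5·120 = 145
Option 4: 0.5·190 + 0.5·150 = 170
Option 5: 0.5·150 + 0.5·90 = 120
Option 6: 0.5·180 + 0.5·120 = 150
Highest Hurwicz score = 170 → Option 4.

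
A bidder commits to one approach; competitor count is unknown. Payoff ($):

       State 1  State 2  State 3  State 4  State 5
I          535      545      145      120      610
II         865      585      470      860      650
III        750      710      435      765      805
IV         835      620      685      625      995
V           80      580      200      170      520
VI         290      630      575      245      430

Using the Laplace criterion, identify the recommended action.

IV

Row averages: I=391, II=686, III=693, IV=752, V=310, VI=434
Highest average = 752 → IV.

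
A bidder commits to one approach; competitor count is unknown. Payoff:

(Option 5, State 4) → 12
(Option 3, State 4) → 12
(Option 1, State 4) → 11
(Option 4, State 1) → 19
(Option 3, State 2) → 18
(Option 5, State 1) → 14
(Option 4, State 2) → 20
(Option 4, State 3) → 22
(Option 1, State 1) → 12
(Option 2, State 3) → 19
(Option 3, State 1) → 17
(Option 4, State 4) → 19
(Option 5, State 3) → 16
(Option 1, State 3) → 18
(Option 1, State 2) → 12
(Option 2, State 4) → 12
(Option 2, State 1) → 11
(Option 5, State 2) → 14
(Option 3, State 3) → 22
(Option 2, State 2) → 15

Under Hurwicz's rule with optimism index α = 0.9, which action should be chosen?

Option 1: 0.9·18 + 0.1·11 = 17.3
Option 2: 0.9·19 + 0.1·11 = 18.2
Option 3: 0.9·22 + 0.1·12 = 21
Option 4: 0.9·22 + 0.1·19 = 21.7
Option 5: 0.9·16 + 0.1·12 = 15.6
Highest Hurwicz score = 21.7 → Option 4.

Option 4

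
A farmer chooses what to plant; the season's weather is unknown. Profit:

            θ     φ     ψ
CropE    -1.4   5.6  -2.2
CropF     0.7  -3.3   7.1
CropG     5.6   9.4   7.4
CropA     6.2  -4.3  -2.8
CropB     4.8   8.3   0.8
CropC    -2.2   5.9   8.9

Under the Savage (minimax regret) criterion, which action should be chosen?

CropG

Column bests: θ=6.2, φ=9.4, ψ=8.9.
CropE regrets: 7.6, 3.8, 11.1 → max 11.1
CropF regrets: 5.5, 12.7, 1.8 → max 12.7
CropG regrets: 0.6, 0.0, 1.5 → max 1.5
CropA regrets: 0.0, 13.7, 11.7 → max 13.7
CropB regrets: 1.4, 1.1, 8.1 → max 8.1
CropC regrets: 8.4, 3.5, 0.0 → max 8.4
Smallest max regret = 1.5 → CropG.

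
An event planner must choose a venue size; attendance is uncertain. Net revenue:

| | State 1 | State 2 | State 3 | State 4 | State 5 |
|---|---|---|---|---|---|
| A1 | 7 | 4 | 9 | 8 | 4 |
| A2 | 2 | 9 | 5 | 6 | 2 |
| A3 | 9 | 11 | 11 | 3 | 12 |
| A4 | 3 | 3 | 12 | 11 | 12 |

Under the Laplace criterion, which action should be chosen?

Row averages: A1=6.4, A2=4.8, A3=9.2, A4=8.2
Highest average = 9.2 → A3.

A3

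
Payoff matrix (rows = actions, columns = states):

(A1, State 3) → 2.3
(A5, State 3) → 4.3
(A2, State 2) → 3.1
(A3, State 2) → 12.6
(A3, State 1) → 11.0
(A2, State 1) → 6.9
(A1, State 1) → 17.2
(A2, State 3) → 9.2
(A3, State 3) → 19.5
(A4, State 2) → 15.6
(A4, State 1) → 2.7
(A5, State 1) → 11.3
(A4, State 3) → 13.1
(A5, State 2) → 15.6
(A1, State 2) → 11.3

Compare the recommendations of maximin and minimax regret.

maximin → A3; minimax regret → A3 (agree)

Row minima: A1=2.3, A2=3.1, A3=11.0, A4=2.7, A5=4.3
Best worst-case = 11.0 → A3.
Column bests: State 1=17.2, State 2=15.6, State 3=19.5.
A1 regrets: 0.0, 4.3, 17.2 → max 17.2
A2 regrets: 10.3, 12.5, 10.3 → max 12.5
A3 regrets: 6.2, 3.0, 0.0 → max 6.2
A4 regrets: 14.5, 0.0, 6.4 → max 14.5
A5 regrets: 5.9, 0.0, 15.2 → max 15.2
Smallest max regret = 6.2 → A3.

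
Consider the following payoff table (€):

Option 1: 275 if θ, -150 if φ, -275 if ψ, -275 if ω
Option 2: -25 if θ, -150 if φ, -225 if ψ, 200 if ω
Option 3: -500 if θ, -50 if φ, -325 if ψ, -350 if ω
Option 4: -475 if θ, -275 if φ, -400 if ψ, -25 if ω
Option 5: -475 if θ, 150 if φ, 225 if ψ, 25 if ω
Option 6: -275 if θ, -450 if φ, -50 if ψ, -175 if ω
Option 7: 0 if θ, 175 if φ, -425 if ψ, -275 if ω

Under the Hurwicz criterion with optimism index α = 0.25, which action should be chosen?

Option 1: 0.25·275 + 0.75·(-275) = -137.5
Option 2: 0.25·200 + 0.75·(-225) = -118.75
Option 3: 0.25·(-50) + 0.75·(-500) = -387.5
Option 4: 0.25·(-25) + 0.75·(-475) = -362.5
Option 5: 0.25·225 + 0.75·(-475) = -300
Option 6: 0.25·(-50) + 0.75·(-450) = -350
Option 7: 0.25·175 + 0.75·(-425) = -275
Highest Hurwicz score = -118.75 → Option 2.

Option 2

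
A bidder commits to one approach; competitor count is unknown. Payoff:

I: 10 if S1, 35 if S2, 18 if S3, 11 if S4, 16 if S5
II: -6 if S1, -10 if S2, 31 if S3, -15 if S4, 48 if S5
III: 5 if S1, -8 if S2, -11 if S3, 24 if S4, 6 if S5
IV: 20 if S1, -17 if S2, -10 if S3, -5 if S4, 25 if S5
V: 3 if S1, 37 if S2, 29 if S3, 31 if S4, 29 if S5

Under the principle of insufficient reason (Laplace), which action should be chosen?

Row averages: I=18, II=9.6, III=3.2, IV=2.6, V=25.8
Highest average = 25.8 → V.

V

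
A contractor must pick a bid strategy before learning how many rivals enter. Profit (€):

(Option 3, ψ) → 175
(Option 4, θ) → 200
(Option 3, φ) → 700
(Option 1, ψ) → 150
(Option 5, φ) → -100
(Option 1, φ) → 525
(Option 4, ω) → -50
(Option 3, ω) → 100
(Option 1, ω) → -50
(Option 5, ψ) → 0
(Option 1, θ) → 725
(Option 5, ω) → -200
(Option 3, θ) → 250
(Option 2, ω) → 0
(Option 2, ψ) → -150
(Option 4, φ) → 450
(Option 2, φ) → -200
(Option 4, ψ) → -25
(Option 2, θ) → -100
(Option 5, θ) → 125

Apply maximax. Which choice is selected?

Row maxima: Option 1=725, Option 2=0, Option 3=700, Option 4=450, Option 5=125
Best best-case = 725 → Option 1.

Option 1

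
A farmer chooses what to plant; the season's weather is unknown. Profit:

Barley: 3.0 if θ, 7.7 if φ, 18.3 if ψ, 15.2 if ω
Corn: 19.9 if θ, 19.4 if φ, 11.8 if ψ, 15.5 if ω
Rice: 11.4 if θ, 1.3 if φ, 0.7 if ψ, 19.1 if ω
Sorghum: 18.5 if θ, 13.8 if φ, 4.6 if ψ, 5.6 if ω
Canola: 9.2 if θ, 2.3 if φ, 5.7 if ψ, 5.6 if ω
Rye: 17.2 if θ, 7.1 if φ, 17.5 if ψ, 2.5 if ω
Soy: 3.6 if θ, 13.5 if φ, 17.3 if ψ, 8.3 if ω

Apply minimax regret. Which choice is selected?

Corn

Column bests: θ=19.9, φ=19.4, ψ=18.3, ω=19.1.
Barley regrets: 16.9, 11.7, 0.0, 3.9 → max 16.9
Corn regrets: 0.0, 0.0, 6.5, 3.6 → max 6.5
Rice regrets: 8.5, 18.1, 17.6, 0.0 → max 18.1
Sorghum regrets: 1.4, 5.6, 13.7, 13.5 → max 13.7
Canola regrets: 10.7, 17.1, 12.6, 13.5 → max 17.1
Rye regrets: 2.7, 12.3, 0.8, 16.6 → max 16.6
Soy regrets: 16.3, 5.9, 1.0, 10.8 → max 16.3
Smallest max regret = 6.5 → Corn.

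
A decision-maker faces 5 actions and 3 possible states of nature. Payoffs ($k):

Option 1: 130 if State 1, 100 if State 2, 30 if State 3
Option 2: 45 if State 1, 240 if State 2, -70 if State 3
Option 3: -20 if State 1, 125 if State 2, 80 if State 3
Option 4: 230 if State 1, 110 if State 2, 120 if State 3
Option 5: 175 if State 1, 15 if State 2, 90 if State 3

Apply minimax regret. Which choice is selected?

Column bests: State 1=230, State 2=240, State 3=120.
Option 1 regrets: 100, 140, 90 → max 140
Option 2 regrets: 185, 0, 190 → max 190
Option 3 regrets: 250, 115, 40 → max 250
Option 4 regrets: 0, 130, 0 → max 130
Option 5 regrets: 55, 225, 30 → max 225
Smallest max regret = 130 → Option 4.

Option 4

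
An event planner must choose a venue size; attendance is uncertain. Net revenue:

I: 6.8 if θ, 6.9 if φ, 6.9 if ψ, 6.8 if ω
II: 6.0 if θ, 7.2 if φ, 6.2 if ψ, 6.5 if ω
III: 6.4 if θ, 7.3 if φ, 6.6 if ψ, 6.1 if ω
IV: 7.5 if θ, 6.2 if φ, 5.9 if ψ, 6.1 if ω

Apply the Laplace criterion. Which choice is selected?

I

Row averages: I=6.85, II=6.475, III=6.6, IV=6.425
Highest average = 6.85 → I.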